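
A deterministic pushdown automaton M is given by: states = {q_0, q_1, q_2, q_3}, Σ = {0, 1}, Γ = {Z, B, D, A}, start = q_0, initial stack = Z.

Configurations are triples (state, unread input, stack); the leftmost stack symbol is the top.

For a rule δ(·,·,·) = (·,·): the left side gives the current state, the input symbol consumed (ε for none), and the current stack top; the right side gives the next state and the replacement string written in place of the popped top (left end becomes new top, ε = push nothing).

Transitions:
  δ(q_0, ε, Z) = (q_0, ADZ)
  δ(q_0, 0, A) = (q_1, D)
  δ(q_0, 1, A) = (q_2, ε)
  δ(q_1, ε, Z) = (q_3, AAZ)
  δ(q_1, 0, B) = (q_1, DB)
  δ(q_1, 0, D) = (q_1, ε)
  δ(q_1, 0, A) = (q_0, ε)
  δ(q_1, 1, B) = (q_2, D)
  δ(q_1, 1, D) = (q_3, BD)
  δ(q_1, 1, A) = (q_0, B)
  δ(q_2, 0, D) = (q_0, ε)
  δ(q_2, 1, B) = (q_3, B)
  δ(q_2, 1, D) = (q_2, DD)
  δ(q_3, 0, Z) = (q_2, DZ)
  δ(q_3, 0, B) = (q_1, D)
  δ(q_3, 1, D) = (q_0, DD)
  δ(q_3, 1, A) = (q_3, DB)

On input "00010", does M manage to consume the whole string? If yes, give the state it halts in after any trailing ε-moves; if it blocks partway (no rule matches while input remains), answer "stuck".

stuck

(q_0, 00010, Z)
  ε-move, top Z: go to q_0, push ADZ → (q_0, 00010, ADZ)
  read 0, top A: go to q_1, push D → (q_1, 0010, DDZ)
  read 0, top D: go to q_1, push ε → (q_1, 010, DZ)
  read 0, top D: go to q_1, push ε → (q_1, 10, Z)
  ε-move, top Z: go to q_3, push AAZ → (q_3, 10, AAZ)
  read 1, top A: go to q_3, push DB → (q_3, 0, DBAZ)
No transition for (q_3, 0, top D); M blocks with input 0 remaining.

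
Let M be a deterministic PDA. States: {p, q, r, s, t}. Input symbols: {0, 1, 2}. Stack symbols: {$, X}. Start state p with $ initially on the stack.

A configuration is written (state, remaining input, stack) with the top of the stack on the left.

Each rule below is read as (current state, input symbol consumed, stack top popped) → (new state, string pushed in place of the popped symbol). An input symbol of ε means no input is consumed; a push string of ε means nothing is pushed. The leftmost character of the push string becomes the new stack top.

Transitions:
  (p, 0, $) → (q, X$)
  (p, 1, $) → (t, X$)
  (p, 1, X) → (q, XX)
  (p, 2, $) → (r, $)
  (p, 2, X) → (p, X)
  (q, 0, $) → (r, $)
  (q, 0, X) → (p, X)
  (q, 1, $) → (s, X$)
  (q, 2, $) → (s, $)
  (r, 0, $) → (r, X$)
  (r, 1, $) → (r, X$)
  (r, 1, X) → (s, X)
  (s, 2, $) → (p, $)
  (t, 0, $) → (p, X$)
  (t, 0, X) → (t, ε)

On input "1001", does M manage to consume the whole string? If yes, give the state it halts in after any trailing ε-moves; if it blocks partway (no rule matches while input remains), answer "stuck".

(p, 1001, $)
  read 1, top $: go to t, push X$ → (t, 001, X$)
  read 0, top X: go to t, push ε → (t, 01, $)
  read 0, top $: go to p, push X$ → (p, 1, X$)
  read 1, top X: go to q, push XX → (q, ε, XX$)
All input consumed; M is in state q.

q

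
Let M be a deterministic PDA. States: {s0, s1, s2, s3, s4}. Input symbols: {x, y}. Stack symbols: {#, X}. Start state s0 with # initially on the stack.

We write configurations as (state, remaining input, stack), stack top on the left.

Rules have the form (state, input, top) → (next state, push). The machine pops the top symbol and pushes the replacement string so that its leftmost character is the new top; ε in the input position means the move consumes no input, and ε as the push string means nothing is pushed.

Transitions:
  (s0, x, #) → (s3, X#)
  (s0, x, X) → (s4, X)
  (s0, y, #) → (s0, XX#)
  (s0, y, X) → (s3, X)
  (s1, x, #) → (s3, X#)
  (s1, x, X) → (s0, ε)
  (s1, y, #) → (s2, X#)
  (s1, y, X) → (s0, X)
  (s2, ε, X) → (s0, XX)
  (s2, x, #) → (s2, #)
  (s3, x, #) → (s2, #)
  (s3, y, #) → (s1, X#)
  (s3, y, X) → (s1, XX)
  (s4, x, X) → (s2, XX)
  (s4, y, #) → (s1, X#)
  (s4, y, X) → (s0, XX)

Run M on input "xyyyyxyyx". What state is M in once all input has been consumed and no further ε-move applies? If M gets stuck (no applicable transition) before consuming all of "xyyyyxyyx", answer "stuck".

s0

(s0, xyyyyxyyx, #)
  read x, top #: go to s3, push X# → (s3, yyyyxyyx, X#)
  read y, top X: go to s1, push XX → (s1, yyyxyyx, XX#)
  read y, top X: go to s0, push X → (s0, yyxyyx, XX#)
  read y, top X: go to s3, push X → (s3, yxyyx, XX#)
  read y, top X: go to s1, push XX → (s1, xyyx, XXX#)
  read x, top X: go to s0, push ε → (s0, yyx, XX#)
  read y, top X: go to s3, push X → (s3, yx, XX#)
  read y, top X: go to s1, push XX → (s1, x, XXX#)
  read x, top X: go to s0, push ε → (s0, ε, XX#)
All input consumed; M is in state s0.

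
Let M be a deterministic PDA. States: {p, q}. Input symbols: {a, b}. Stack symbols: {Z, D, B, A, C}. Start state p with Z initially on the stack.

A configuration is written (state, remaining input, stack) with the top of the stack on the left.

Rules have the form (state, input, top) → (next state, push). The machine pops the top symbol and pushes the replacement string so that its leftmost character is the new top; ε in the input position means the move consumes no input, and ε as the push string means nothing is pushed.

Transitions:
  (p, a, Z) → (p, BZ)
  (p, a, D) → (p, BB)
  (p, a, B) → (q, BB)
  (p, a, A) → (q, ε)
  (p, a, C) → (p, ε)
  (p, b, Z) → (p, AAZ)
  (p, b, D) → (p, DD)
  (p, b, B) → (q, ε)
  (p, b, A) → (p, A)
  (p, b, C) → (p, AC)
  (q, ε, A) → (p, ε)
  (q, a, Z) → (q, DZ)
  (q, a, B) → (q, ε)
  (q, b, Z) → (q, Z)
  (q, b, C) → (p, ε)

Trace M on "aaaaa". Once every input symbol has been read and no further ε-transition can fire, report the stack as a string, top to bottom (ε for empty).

DZ

(p, aaaaa, Z)
  read a, top Z: go to p, push BZ → (p, aaaa, BZ)
  read a, top B: go to q, push BB → (q, aaa, BBZ)
  read a, top B: go to q, push ε → (q, aa, BZ)
  read a, top B: go to q, push ε → (q, a, Z)
  read a, top Z: go to q, push DZ → (q, ε, DZ)
All input consumed in state q with stack DZ.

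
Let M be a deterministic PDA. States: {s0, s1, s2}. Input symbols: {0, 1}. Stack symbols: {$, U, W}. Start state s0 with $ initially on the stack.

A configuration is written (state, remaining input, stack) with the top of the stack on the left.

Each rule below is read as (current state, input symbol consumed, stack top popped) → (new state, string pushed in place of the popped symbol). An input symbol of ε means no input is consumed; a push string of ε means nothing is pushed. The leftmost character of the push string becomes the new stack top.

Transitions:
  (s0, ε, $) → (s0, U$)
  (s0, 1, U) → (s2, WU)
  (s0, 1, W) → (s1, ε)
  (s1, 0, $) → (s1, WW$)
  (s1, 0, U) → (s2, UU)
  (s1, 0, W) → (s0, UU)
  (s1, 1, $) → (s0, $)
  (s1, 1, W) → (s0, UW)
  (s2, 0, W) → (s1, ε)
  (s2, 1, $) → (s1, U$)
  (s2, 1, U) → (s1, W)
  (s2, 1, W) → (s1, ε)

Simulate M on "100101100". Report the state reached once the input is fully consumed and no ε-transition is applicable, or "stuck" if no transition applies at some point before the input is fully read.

(s0, 100101100, $)
  ε-move, top $: go to s0, push U$ → (s0, 100101100, U$)
  read 1, top U: go to s2, push WU → (s2, 00101100, WU$)
  read 0, top W: go to s1, push ε → (s1, 0101100, U$)
  read 0, top U: go to s2, push UU → (s2, 101100, UU$)
  read 1, top U: go to s1, push W → (s1, 01100, WU$)
  read 0, top W: go to s0, push UU → (s0, 1100, UUU$)
  read 1, top U: go to s2, push WU → (s2, 100, WUUU$)
  read 1, top W: go to s1, push ε → (s1, 00, UUU$)
  read 0, top U: go to s2, push UU → (s2, 0, UUUU$)
No transition for (s2, 0, top U); M blocks with input 0 remaining.

stuck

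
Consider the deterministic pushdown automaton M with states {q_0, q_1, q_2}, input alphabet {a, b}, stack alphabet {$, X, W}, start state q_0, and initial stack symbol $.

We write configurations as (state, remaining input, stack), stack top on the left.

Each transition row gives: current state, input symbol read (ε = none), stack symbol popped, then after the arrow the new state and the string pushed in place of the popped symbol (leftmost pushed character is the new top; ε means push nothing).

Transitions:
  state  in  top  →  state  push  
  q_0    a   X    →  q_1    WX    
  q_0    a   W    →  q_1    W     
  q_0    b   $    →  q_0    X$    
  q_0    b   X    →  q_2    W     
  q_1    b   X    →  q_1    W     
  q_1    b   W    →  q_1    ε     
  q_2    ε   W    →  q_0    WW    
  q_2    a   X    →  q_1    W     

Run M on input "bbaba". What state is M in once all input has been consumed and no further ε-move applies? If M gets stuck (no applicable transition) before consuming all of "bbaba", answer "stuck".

stuck

(q_0, bbaba, $)
  read b, top $: go to q_0, push X$ → (q_0, baba, X$)
  read b, top X: go to q_2, push W → (q_2, aba, W$)
  ε-move, top W: go to q_0, push WW → (q_0, aba, WW$)
  read a, top W: go to q_1, push W → (q_1, ba, WW$)
  read b, top W: go to q_1, push ε → (q_1, a, W$)
No transition for (q_1, a, top W); M blocks with input a remaining.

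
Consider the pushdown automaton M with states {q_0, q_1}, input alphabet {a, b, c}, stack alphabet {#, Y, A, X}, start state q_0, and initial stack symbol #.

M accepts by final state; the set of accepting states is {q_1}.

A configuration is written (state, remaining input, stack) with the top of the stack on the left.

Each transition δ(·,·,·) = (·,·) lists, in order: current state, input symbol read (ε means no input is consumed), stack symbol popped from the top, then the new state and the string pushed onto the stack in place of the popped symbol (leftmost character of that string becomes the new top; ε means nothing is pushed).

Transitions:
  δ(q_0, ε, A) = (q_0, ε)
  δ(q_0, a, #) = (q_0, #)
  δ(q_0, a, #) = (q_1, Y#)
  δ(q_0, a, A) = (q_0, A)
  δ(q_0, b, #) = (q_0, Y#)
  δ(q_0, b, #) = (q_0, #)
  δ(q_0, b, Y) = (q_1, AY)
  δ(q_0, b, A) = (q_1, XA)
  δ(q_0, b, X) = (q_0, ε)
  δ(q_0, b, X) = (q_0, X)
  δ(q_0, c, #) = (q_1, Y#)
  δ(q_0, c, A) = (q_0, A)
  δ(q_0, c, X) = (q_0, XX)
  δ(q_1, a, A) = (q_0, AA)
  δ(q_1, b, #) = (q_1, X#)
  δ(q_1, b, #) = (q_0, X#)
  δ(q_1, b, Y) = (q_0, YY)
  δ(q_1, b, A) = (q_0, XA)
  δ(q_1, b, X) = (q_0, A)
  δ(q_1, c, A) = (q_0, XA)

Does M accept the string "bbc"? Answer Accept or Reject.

One accepting computation: (q_0, bbc, #) ⊢ (q_0, bc, #) ⊢ (q_0, c, #) ⊢ (q_1, ε, Y#)
All input consumed and state q_1 ∈ F.

Accept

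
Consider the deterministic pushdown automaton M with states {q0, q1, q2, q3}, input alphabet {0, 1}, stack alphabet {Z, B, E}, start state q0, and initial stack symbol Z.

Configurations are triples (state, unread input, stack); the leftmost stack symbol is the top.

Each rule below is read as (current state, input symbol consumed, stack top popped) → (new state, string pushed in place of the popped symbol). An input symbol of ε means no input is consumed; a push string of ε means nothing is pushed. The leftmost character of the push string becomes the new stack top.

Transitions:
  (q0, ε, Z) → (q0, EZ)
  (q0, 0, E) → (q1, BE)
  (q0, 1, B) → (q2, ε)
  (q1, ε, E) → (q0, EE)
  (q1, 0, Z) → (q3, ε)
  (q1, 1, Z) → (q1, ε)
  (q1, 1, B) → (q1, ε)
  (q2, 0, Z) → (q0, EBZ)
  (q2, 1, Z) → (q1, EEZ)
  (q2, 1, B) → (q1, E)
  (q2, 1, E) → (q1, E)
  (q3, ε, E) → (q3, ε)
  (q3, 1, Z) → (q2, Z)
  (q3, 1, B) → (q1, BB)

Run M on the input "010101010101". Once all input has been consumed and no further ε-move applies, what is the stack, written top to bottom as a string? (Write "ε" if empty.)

EEEEEEEZ

(q0, 010101010101, Z) ⊢ (q0, 010101010101, EZ) ⊢ (q1, 10101010101, BEZ) ⊢ (q1, 0101010101, EZ) ⊢ (q0, 0101010101, EEZ) ⊢ (q1, 101010101, BEEZ) ⊢ (q1, 01010101, EEZ) ⊢ (q0, 01010101, EEEZ) ⊢ (q1, 1010101, BEEEZ) ⊢ (q1, 010101, EEEZ) ⊢ (q0, 010101, EEEEZ) ⊢ (q1, 10101, BEEEEZ) ⊢ (q1, 0101, EEEEZ) ⊢ (q0, 0101, EEEEEZ) ⊢ (q1, 101, BEEEEEZ) ⊢ (q1, 01, EEEEEZ) ⊢ (q0, 01, EEEEEEZ) ⊢ (q1, 1, BEEEEEEZ) ⊢ (q1, ε, EEEEEEZ) ⊢ (q0, ε, EEEEEEEZ)
All input consumed in state q0 with stack EEEEEEEZ.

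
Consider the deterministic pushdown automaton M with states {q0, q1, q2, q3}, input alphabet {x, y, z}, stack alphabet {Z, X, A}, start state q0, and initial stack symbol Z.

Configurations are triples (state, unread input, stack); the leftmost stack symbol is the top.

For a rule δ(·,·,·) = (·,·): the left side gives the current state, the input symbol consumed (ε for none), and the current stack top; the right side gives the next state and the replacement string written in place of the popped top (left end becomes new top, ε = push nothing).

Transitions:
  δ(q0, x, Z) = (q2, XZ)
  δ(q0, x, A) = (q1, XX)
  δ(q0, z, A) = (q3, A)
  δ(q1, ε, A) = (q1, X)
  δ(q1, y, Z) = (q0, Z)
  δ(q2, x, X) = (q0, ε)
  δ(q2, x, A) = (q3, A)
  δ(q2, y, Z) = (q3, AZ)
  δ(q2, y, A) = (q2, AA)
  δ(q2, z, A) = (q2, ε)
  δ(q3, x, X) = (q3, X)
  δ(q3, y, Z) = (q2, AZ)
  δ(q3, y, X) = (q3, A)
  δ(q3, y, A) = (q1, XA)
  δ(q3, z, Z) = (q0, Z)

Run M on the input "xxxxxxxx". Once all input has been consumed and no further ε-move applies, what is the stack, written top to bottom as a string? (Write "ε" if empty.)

(q0, xxxxxxxx, Z)
  read x, top Z: go to q2, push XZ → (q2, xxxxxxx, XZ)
  read x, top X: go to q0, push ε → (q0, xxxxxx, Z)
  read x, top Z: go to q2, push XZ → (q2, xxxxx, XZ)
  read x, top X: go to q0, push ε → (q0, xxxx, Z)
  read x, top Z: go to q2, push XZ → (q2, xxx, XZ)
  read x, top X: go to q0, push ε → (q0, xx, Z)
  read x, top Z: go to q2, push XZ → (q2, x, XZ)
  read x, top X: go to q0, push ε → (q0, ε, Z)
All input consumed in state q0 with stack Z.

Z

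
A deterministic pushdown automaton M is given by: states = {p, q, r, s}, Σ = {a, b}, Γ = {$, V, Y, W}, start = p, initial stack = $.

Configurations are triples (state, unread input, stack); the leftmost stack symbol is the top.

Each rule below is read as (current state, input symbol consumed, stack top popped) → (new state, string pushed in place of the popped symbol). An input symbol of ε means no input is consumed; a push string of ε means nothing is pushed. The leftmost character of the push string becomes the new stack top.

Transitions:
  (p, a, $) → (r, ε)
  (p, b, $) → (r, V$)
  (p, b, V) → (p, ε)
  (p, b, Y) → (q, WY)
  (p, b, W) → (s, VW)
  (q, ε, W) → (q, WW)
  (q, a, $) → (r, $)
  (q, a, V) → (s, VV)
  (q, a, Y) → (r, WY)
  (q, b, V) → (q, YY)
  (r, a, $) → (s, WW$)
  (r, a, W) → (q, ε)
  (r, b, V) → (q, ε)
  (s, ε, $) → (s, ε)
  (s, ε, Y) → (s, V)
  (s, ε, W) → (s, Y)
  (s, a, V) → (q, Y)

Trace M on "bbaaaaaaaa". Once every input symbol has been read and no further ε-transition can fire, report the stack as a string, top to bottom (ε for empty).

(p, bbaaaaaaaa, $)
  read b, top $: go to r, push V$ → (r, baaaaaaaa, V$)
  read b, top V: go to q, push ε → (q, aaaaaaaa, $)
  read a, top $: go to r, push $ → (r, aaaaaaa, $)
  read a, top $: go to s, push WW$ → (s, aaaaaa, WW$)
  ε-move, top W: go to s, push Y → (s, aaaaaa, YW$)
  ε-move, top Y: go to s, push V → (s, aaaaaa, VW$)
  read a, top V: go to q, push Y → (q, aaaaa, YW$)
  read a, top Y: go to r, push WY → (r, aaaa, WYW$)
  read a, top W: go to q, push ε → (q, aaa, YW$)
  read a, top Y: go to r, push WY → (r, aa, WYW$)
  read a, top W: go to q, push ε → (q, a, YW$)
  read a, top Y: go to r, push WY → (r, ε, WYW$)
All input consumed in state r with stack WYW$.

WYW$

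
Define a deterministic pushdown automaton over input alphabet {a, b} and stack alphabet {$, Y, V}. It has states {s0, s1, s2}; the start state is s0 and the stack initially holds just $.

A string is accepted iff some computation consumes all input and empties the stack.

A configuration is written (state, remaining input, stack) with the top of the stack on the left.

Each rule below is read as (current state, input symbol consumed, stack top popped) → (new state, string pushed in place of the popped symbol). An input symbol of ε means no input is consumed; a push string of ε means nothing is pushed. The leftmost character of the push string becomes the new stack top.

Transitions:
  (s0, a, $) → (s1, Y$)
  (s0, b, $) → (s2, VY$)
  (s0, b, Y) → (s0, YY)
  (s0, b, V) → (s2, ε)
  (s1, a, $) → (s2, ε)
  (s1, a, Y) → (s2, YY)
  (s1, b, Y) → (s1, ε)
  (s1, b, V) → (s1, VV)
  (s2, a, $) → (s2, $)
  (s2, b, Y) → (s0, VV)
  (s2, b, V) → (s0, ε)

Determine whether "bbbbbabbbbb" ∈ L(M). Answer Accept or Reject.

(s0, bbbbbabbbbb, $) ⊢ (s2, bbbbabbbbb, VY$) ⊢ (s0, bbbabbbbb, Y$) ⊢ (s0, bbabbbbb, YY$) ⊢ (s0, babbbbb, YYY$) ⊢ (s0, abbbbb, YYYY$)
No transition applies at (s0, abbbbb, YYYY$); input not fully consumed.

Reject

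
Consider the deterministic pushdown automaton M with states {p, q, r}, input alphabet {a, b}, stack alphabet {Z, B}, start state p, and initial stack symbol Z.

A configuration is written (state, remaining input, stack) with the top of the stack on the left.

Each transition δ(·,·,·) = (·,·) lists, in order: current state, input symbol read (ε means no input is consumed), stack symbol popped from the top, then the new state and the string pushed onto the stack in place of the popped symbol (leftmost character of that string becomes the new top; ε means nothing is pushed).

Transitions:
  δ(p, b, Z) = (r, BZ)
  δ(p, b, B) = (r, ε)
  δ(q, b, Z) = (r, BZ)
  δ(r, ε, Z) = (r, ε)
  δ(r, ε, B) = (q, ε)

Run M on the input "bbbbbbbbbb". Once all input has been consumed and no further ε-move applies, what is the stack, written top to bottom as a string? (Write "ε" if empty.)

(p, bbbbbbbbbb, Z)
  read b, top Z: go to r, push BZ → (r, bbbbbbbbb, BZ)
  ε-move, top B: go to q, push ε → (q, bbbbbbbbb, Z)
  read b, top Z: go to r, push BZ → (r, bbbbbbbb, BZ)
  ε-move, top B: go to q, push ε → (q, bbbbbbbb, Z)
  read b, top Z: go to r, push BZ → (r, bbbbbbb, BZ)
  ε-move, top B: go to q, push ε → (q, bbbbbbb, Z)
  read b, top Z: go to r, push BZ → (r, bbbbbb, BZ)
  ε-move, top B: go to q, push ε → (q, bbbbbb, Z)
  read b, top Z: go to r, push BZ → (r, bbbbb, BZ)
  ε-move, top B: go to q, push ε → (q, bbbbb, Z)
  read b, top Z: go to r, push BZ → (r, bbbb, BZ)
  ε-move, top B: go to q, push ε → (q, bbbb, Z)
  read b, top Z: go to r, push BZ → (r, bbb, BZ)
  ε-move, top B: go to q, push ε → (q, bbb, Z)
  read b, top Z: go to r, push BZ → (r, bb, BZ)
  ε-move, top B: go to q, push ε → (q, bb, Z)
  read b, top Z: go to r, push BZ → (r, b, BZ)
  ε-move, top B: go to q, push ε → (q, b, Z)
  read b, top Z: go to r, push BZ → (r, ε, BZ)
  ε-move, top B: go to q, push ε → (q, ε, Z)
All input consumed in state q with stack Z.

Z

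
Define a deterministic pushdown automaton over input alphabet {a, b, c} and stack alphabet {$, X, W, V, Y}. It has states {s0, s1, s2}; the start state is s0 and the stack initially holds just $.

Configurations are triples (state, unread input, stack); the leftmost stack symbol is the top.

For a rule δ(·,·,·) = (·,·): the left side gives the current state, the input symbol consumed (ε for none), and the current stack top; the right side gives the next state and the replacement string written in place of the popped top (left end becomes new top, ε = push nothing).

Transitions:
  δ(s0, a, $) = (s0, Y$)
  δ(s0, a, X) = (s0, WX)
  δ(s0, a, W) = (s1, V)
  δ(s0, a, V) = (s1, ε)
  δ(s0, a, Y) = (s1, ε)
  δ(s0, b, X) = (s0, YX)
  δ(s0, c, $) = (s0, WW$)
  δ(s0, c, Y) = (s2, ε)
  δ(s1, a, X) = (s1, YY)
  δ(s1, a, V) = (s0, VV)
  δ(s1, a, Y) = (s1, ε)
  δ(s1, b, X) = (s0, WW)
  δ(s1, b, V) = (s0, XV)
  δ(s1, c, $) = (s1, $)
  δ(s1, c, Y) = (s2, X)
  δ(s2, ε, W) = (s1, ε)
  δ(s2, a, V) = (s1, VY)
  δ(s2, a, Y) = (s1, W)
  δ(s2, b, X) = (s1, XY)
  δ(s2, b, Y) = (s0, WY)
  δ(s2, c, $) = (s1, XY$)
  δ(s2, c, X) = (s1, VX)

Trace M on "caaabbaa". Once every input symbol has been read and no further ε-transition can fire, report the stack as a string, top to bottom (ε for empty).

YYVW$

(s0, caaabbaa, $)
  read c, top $: go to s0, push WW$ → (s0, aaabbaa, WW$)
  read a, top W: go to s1, push V → (s1, aabbaa, VW$)
  read a, top V: go to s0, push VV → (s0, abbaa, VVW$)
  read a, top V: go to s1, push ε → (s1, bbaa, VW$)
  read b, top V: go to s0, push XV → (s0, baa, XVW$)
  read b, top X: go to s0, push YX → (s0, aa, YXVW$)
  read a, top Y: go to s1, push ε → (s1, a, XVW$)
  read a, top X: go to s1, push YY → (s1, ε, YYVW$)
All input consumed in state s1 with stack YYVW$.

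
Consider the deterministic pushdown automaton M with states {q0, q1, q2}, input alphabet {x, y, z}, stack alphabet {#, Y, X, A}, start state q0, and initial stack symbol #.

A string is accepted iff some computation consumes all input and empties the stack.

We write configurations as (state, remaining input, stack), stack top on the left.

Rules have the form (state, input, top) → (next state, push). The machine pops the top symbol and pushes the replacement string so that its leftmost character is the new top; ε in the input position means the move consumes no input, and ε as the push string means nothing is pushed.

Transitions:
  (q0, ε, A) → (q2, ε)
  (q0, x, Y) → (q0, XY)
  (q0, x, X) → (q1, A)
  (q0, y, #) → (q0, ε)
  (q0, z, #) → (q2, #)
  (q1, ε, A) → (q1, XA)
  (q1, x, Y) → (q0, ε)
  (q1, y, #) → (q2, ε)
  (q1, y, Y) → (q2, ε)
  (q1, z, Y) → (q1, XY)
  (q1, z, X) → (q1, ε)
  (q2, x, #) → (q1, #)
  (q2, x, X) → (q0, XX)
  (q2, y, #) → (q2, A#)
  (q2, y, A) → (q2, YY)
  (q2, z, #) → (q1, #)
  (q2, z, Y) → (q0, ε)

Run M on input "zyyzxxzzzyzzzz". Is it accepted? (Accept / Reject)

(q0, zyyzxxzzzyzzzz, #)
  read z, top #: go to q2, push # → (q2, yyzxxzzzyzzzz, #)
  read y, top #: go to q2, push A# → (q2, yzxxzzzyzzzz, A#)
  read y, top A: go to q2, push YY → (q2, zxxzzzyzzzz, YY#)
  read z, top Y: go to q0, push ε → (q0, xxzzzyzzzz, Y#)
  read x, top Y: go to q0, push XY → (q0, xzzzyzzzz, XY#)
  read x, top X: go to q1, push A → (q1, zzzyzzzz, AY#)
  ε-move, top A: go to q1, push XA → (q1, zzzyzzzz, XAY#)
  read z, top X: go to q1, push ε → (q1, zzyzzzz, AY#)
  ε-move, top A: go to q1, push XA → (q1, zzyzzzz, XAY#)
  read z, top X: go to q1, push ε → (q1, zyzzzz, AY#)
  ε-move, top A: go to q1, push XA → (q1, zyzzzz, XAY#)
  read z, top X: go to q1, push ε → (q1, yzzzz, AY#)
  ε-move, top A: go to q1, push XA → (q1, yzzzz, XAY#)
No transition applies at (q1, yzzzz, XAY#); input not fully consumed.

Reject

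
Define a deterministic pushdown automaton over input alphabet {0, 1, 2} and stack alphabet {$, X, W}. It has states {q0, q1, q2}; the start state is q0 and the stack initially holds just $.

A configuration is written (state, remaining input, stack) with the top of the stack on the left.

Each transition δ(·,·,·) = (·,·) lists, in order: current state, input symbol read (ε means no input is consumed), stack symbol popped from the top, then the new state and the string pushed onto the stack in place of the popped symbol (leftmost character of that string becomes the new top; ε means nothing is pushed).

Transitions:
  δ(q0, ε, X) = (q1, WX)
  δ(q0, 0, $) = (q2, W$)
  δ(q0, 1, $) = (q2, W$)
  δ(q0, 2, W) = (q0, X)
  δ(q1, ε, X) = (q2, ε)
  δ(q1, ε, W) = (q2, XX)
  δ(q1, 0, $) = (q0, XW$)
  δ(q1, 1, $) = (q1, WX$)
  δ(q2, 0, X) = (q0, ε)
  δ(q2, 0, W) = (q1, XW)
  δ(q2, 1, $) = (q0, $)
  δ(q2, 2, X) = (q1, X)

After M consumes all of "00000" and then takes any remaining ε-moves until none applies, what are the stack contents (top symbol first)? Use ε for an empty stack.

W$

(q0, 00000, $)
  read 0, top $: go to q2, push W$ → (q2, 0000, W$)
  read 0, top W: go to q1, push XW → (q1, 000, XW$)
  ε-move, top X: go to q2, push ε → (q2, 000, W$)
  read 0, top W: go to q1, push XW → (q1, 00, XW$)
  ε-move, top X: go to q2, push ε → (q2, 00, W$)
  read 0, top W: go to q1, push XW → (q1, 0, XW$)
  ε-move, top X: go to q2, push ε → (q2, 0, W$)
  read 0, top W: go to q1, push XW → (q1, ε, XW$)
  ε-move, top X: go to q2, push ε → (q2, ε, W$)
All input consumed in state q2 with stack W$.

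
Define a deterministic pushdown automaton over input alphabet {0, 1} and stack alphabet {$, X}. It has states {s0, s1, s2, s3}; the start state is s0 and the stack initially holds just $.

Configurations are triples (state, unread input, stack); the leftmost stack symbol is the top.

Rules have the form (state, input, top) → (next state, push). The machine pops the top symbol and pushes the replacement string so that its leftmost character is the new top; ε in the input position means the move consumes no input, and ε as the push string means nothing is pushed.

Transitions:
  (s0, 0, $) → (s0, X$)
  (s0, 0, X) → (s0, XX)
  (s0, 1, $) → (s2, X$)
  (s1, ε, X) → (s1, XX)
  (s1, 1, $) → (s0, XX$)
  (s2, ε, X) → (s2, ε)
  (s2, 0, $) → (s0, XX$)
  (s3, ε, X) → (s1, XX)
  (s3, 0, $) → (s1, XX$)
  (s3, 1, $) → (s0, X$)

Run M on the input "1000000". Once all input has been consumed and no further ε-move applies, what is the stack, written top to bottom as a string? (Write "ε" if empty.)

XXXXXXX$

(s0, 1000000, $) ⊢ (s2, 000000, X$) ⊢ (s2, 000000, $) ⊢ (s0, 00000, XX$) ⊢ (s0, 0000, XXX$) ⊢ (s0, 000, XXXX$) ⊢ (s0, 00, XXXXX$) ⊢ (s0, 0, XXXXXX$) ⊢ (s0, ε, XXXXXXX$)
All input consumed in state s0 with stack XXXXXXX$.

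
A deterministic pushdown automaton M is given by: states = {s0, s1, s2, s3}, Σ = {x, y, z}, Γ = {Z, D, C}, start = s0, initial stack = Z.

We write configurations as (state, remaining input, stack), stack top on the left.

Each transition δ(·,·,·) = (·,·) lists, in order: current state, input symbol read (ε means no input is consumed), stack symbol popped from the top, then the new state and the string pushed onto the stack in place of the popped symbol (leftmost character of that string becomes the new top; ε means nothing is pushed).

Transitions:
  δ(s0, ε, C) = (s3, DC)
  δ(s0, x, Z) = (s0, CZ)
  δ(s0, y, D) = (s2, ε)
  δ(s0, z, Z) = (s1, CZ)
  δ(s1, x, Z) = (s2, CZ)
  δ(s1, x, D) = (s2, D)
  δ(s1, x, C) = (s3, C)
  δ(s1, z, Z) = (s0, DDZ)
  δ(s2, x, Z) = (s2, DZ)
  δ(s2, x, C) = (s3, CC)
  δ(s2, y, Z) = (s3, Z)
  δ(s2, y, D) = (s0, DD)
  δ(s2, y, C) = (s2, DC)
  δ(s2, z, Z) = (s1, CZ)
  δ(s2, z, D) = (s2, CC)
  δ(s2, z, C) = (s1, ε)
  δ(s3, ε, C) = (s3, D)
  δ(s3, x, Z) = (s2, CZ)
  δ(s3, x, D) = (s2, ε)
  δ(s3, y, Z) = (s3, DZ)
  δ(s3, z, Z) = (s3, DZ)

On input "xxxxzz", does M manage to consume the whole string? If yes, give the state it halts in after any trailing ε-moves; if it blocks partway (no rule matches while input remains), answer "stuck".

(s0, xxxxzz, Z)
  read x, top Z: go to s0, push CZ → (s0, xxxzz, CZ)
  ε-move, top C: go to s3, push DC → (s3, xxxzz, DCZ)
  read x, top D: go to s2, push ε → (s2, xxzz, CZ)
  read x, top C: go to s3, push CC → (s3, xzz, CCZ)
  ε-move, top C: go to s3, push D → (s3, xzz, DCZ)
  read x, top D: go to s2, push ε → (s2, zz, CZ)
  read z, top C: go to s1, push ε → (s1, z, Z)
  read z, top Z: go to s0, push DDZ → (s0, ε, DDZ)
All input consumed; M is in state s0.

s0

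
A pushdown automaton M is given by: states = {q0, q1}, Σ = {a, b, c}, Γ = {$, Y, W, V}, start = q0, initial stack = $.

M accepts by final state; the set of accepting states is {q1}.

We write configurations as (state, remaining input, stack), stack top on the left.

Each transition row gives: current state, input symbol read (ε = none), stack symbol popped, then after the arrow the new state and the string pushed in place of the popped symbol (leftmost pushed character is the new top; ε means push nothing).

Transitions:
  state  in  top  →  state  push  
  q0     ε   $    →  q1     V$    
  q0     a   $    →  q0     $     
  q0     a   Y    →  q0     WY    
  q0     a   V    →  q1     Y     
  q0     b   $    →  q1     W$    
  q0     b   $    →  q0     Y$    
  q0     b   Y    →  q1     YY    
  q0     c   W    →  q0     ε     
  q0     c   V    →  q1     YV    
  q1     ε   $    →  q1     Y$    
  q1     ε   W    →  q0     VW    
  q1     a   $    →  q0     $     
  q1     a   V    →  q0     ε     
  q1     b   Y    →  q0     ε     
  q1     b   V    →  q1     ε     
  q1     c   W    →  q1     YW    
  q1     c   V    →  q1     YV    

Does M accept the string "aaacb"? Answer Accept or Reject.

Reject

No computation consumes all input and reaches a final state.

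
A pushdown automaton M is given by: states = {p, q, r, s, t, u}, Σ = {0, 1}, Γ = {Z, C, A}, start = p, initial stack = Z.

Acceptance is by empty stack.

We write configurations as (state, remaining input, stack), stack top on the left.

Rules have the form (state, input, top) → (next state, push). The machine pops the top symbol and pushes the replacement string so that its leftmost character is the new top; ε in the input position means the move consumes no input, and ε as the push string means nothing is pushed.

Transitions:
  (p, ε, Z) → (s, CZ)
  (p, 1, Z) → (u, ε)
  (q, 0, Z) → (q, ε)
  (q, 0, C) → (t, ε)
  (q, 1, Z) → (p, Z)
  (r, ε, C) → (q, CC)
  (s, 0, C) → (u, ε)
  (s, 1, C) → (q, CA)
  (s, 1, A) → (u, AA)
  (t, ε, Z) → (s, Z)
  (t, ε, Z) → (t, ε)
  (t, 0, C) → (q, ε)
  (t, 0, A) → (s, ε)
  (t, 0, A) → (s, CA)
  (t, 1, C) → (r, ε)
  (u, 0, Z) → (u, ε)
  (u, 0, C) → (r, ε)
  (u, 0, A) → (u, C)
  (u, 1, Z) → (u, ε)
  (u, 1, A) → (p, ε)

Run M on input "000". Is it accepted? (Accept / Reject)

No computation consumes all input and empties the stack.

Reject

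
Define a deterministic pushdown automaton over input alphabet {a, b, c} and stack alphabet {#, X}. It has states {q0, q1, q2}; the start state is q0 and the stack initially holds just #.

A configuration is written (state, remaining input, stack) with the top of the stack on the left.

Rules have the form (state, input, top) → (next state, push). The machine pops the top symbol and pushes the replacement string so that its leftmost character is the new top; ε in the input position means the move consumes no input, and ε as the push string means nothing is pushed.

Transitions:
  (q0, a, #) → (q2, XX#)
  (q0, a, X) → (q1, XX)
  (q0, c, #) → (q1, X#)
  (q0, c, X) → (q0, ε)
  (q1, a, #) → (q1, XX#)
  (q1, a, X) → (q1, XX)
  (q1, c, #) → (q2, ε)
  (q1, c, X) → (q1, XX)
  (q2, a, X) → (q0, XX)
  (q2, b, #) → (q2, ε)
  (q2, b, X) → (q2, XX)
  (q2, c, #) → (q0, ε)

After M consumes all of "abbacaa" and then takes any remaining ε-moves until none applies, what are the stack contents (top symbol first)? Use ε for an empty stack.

XXXXXX#

(q0, abbacaa, #)
  read a, top #: go to q2, push XX# → (q2, bbacaa, XX#)
  read b, top X: go to q2, push XX → (q2, bacaa, XXX#)
  read b, top X: go to q2, push XX → (q2, acaa, XXXX#)
  read a, top X: go to q0, push XX → (q0, caa, XXXXX#)
  read c, top X: go to q0, push ε → (q0, aa, XXXX#)
  read a, top X: go to q1, push XX → (q1, a, XXXXX#)
  read a, top X: go to q1, push XX → (q1, ε, XXXXXX#)
All input consumed in state q1 with stack XXXXXX#.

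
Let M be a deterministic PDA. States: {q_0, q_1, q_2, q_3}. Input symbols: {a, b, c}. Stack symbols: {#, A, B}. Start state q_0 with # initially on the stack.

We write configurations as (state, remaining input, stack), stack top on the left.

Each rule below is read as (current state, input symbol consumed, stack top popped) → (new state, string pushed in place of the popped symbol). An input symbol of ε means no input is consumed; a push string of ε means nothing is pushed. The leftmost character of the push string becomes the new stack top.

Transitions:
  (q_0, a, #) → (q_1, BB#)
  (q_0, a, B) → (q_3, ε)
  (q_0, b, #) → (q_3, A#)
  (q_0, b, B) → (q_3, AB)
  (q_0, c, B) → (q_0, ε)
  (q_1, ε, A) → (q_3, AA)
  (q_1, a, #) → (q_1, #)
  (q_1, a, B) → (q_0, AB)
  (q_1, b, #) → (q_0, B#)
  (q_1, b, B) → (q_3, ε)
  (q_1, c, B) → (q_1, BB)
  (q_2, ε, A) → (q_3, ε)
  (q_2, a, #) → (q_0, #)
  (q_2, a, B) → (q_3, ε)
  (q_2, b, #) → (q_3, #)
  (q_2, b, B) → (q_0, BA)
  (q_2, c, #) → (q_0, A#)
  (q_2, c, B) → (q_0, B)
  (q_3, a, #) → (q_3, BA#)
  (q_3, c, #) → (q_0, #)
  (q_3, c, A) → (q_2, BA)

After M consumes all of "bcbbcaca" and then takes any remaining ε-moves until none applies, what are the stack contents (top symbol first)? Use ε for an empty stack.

(q_0, bcbbcaca, #)
  read b, top #: go to q_3, push A# → (q_3, cbbcaca, A#)
  read c, top A: go to q_2, push BA → (q_2, bbcaca, BA#)
  read b, top B: go to q_0, push BA → (q_0, bcaca, BAA#)
  read b, top B: go to q_3, push AB → (q_3, caca, ABAA#)
  read c, top A: go to q_2, push BA → (q_2, aca, BABAA#)
  read a, top B: go to q_3, push ε → (q_3, ca, ABAA#)
  read c, top A: go to q_2, push BA → (q_2, a, BABAA#)
  read a, top B: go to q_3, push ε → (q_3, ε, ABAA#)
All input consumed in state q_3 with stack ABAA#.

ABAA#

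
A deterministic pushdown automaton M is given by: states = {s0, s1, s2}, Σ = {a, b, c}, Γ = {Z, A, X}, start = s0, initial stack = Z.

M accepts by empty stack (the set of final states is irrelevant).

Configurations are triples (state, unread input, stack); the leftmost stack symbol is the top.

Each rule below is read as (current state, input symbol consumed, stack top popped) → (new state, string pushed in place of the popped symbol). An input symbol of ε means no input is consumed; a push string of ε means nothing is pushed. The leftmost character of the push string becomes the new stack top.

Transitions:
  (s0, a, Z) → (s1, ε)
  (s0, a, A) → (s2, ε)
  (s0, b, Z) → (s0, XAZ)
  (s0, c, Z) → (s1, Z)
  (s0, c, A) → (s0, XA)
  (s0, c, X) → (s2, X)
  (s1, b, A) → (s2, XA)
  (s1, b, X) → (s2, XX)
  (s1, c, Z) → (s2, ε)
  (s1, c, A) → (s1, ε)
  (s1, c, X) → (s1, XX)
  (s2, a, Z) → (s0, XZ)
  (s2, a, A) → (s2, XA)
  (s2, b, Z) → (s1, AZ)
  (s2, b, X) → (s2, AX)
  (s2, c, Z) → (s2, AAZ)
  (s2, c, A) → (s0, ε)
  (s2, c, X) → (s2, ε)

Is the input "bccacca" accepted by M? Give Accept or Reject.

Accept

(s0, bccacca, Z) ⊢ (s0, ccacca, XAZ) ⊢ (s2, cacca, XAZ) ⊢ (s2, acca, AZ) ⊢ (s2, cca, XAZ) ⊢ (s2, ca, AZ) ⊢ (s0, a, Z) ⊢ (s1, ε, ε)
All input consumed and the stack is empty.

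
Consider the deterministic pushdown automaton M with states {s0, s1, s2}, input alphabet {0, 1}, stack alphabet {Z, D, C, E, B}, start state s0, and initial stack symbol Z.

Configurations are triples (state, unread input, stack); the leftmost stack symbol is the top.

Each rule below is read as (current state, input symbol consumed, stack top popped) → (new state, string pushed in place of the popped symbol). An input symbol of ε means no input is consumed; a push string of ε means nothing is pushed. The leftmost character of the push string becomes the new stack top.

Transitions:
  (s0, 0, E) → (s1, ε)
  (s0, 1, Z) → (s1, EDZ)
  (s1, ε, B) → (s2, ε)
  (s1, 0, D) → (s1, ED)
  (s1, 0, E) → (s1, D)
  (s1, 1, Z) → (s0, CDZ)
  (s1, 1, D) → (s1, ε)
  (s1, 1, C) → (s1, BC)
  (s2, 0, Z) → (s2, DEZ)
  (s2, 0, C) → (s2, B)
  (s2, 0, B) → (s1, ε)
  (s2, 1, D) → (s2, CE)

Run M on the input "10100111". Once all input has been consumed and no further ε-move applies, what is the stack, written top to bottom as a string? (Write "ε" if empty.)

(s0, 10100111, Z)
  read 1, top Z: go to s1, push EDZ → (s1, 0100111, EDZ)
  read 0, top E: go to s1, push D → (s1, 100111, DDZ)
  read 1, top D: go to s1, push ε → (s1, 00111, DZ)
  read 0, top D: go to s1, push ED → (s1, 0111, EDZ)
  read 0, top E: go to s1, push D → (s1, 111, DDZ)
  read 1, top D: go to s1, push ε → (s1, 11, DZ)
  read 1, top D: go to s1, push ε → (s1, 1, Z)
  read 1, top Z: go to s0, push CDZ → (s0, ε, CDZ)
All input consumed in state s0 with stack CDZ.

CDZ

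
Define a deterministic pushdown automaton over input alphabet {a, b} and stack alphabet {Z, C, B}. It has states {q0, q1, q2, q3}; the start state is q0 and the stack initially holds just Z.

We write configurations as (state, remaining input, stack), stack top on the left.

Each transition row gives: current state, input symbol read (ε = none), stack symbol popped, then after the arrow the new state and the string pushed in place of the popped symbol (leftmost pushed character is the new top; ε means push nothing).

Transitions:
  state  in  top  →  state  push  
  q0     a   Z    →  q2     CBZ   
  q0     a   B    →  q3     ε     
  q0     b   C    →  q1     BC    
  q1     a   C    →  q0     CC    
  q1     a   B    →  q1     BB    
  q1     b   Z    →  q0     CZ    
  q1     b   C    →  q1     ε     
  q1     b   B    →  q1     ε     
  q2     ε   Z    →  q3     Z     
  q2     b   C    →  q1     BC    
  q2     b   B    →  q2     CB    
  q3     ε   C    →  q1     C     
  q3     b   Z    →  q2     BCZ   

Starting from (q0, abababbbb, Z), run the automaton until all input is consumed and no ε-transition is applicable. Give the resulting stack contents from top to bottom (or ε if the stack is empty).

(q0, abababbbb, Z)
  read a, top Z: go to q2, push CBZ → (q2, bababbbb, CBZ)
  read b, top C: go to q1, push BC → (q1, ababbbb, BCBZ)
  read a, top B: go to q1, push BB → (q1, babbbb, BBCBZ)
  read b, top B: go to q1, push ε → (q1, abbbb, BCBZ)
  read a, top B: go to q1, push BB → (q1, bbbb, BBCBZ)
  read b, top B: go to q1, push ε → (q1, bbb, BCBZ)
  read b, top B: go to q1, push ε → (q1, bb, CBZ)
  read b, top C: go to q1, push ε → (q1, b, BZ)
  read b, top B: go to q1, push ε → (q1, ε, Z)
All input consumed in state q1 with stack Z.

Z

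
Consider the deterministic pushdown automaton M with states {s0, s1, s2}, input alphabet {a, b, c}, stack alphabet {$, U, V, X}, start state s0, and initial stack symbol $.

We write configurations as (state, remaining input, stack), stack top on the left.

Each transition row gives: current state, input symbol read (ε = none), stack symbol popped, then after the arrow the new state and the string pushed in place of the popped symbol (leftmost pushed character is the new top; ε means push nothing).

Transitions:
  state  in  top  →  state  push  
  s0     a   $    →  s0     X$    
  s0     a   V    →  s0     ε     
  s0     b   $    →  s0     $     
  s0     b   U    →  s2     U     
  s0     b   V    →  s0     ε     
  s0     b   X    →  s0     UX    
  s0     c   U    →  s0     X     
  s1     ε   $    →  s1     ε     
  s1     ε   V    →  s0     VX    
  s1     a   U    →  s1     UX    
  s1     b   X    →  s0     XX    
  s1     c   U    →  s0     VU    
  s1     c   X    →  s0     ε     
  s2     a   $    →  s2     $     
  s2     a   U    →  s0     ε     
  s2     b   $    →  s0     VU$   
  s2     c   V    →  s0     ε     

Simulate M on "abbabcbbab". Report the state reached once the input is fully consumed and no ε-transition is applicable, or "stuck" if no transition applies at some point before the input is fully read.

(s0, abbabcbbab, $)
  read a, top $: go to s0, push X$ → (s0, bbabcbbab, X$)
  read b, top X: go to s0, push UX → (s0, babcbbab, UX$)
  read b, top U: go to s2, push U → (s2, abcbbab, UX$)
  read a, top U: go to s0, push ε → (s0, bcbbab, X$)
  read b, top X: go to s0, push UX → (s0, cbbab, UX$)
  read c, top U: go to s0, push X → (s0, bbab, XX$)
  read b, top X: go to s0, push UX → (s0, bab, UXX$)
  read b, top U: go to s2, push U → (s2, ab, UXX$)
  read a, top U: go to s0, push ε → (s0, b, XX$)
  read b, top X: go to s0, push UX → (s0, ε, UXX$)
All input consumed; M is in state s0.

s0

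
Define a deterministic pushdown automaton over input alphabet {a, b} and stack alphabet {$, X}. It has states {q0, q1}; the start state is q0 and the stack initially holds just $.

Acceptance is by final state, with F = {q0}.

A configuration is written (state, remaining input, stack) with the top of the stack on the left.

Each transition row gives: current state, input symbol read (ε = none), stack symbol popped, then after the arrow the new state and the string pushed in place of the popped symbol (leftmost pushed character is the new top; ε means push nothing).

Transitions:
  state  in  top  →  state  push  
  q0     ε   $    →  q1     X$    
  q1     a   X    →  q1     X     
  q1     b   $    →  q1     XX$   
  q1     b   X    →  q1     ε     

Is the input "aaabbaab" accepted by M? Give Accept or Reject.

(q0, aaabbaab, $)
  ε-move, top $: go to q1, push X$ → (q1, aaabbaab, X$)
  read a, top X: go to q1, push X → (q1, aabbaab, X$)
  read a, top X: go to q1, push X → (q1, abbaab, X$)
  read a, top X: go to q1, push X → (q1, bbaab, X$)
  read b, top X: go to q1, push ε → (q1, baab, $)
  read b, top $: go to q1, push XX$ → (q1, aab, XX$)
  read a, top X: go to q1, push X → (q1, ab, XX$)
  read a, top X: go to q1, push X → (q1, b, XX$)
  read b, top X: go to q1, push ε → (q1, ε, X$)
All input consumed; state q1 ∉ F and no further ε-move applies.

Reject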